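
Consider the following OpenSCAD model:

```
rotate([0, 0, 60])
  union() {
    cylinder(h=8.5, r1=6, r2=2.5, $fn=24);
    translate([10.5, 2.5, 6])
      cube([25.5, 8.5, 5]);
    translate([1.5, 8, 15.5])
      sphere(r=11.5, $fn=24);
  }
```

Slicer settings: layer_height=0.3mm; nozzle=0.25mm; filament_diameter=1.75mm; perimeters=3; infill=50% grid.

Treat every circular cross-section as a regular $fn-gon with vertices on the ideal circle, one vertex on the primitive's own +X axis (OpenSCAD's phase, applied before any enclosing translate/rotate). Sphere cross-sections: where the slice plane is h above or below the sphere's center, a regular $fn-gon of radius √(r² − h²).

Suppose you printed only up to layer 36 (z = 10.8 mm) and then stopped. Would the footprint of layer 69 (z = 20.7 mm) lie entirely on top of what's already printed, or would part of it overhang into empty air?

entirely on top

Compare the two slices. At z = 10.8: the cone is absent (z outside [0, 8.5]); the 25.5×8.5 cube at (10.5, 2.5) contributes its full rectangle (area 216.75 mm²); the sphere at (1.5, 8): section is a regular 24-gon, circumradius = √(r²−h²) = √(11.5²−4.7²) = 10.496 (area = (24/2)·10.496²·sin(360°/24) = 342.14 mm²); Merging all regions: the regions partially overlap — summed areas 558.89 mm² minus the doubly-counted overlap 9.02 mm² gives 549.87 mm² — area = 549.87 mm²; (rotated 60° about Z; rotation is an isometry so areas/perimeters/island counts are preserved). At z = 20.7: the cone does not reach this height (z outside [0, 8.5]); the cube at (10.5, 2.5) does not reach this height (z outside [6, 11]); the r=11.5 sphere at (1.5, 8) slices to a regular 24-gon of circumradius 10.257 (√(r²−h²) with h=5.2 from center) (area = (24/2)·10.257²·sin(360°/24) = 326.76 mm²); Combining (union): only the r=11.5 sphere at (1.5, 8) is present, so the union is just that shape — area = 326.76 mm²; (whole slice rotated 60° about Z — lengths, areas and connectivity unchanged). Checking containment: the cross-section at z = 20.7 is a subset of the cross-section at z = 10.8.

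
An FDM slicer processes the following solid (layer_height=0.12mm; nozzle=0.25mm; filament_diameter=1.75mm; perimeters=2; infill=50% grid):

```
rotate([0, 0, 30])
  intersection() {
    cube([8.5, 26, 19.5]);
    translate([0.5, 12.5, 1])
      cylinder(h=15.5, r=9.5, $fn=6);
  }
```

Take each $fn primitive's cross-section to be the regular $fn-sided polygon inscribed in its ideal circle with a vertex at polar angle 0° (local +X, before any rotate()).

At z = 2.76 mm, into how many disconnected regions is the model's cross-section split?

1

At z = 2.76 mm: the 8.5×26 cube contributes its full rectangle; the r=9.5 cylinder at (0.5, 12.5) contributes a regular 6-gon of circumradius 9.5; After intersecting: the r=9.5 cylinder at (0.5, 12.5) partially overlaps the 8.5×26 cube; clipping to the common part keeps 121.57 mm² — 1 connected region; (rotated 30° about Z; rotation is an isometry so areas/perimeters/island counts are preserved). The result has 1 disconnected region.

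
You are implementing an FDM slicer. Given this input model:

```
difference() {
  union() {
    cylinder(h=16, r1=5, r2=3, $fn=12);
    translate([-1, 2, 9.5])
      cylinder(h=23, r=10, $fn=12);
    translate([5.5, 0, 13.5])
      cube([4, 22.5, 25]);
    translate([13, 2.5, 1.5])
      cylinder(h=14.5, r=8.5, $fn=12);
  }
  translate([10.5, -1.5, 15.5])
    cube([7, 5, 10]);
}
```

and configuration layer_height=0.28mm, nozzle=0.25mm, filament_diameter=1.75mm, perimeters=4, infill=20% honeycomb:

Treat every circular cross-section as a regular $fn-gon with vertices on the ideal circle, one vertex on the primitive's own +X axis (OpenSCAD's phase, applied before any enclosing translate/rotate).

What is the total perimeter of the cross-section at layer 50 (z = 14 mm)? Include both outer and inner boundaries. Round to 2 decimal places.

At z = 14 mm: the cone (r1=5→r2=3) has section circumradius 3.250 here — a regular 12-gon (perimeter = 2·12·3.250·sin(180°/12) = 20.19 mm); the r=10 cylinder at (-1, 2) gives a regular 12-gon of circumradius 10 (constant along its height) (perimeter = 2·12·10.000·sin(180°/12) = 62.12 mm); the cube at (5.5, 0) (footprint 4×22.5) is included at this height (perimeter 53.00 mm); the r=8.5 cylinder at (13, 2.5) contributes a regular 12-gon of circumradius 8.5 (perimeter = 2·12·8.500·sin(180°/12) = 52.80 mm); Taking the union: the regions partially overlap (shared area 99.42 mm²), so the edge portions inside another operand are dropped and the merged outline is re-measured after clipping — boundary = 114.45 mm; the cube at (10.5, -1.5) is not intersected at this z (z outside [15.5, 25.5]); After the difference (first − rest): none of the subtracted shapes is present at this height, so that combined region is unchanged — boundary = 114.45 mm. Overall, the cross-section is a single solid region. Total boundary length (outer) = 114.45 mm.

114.45 mm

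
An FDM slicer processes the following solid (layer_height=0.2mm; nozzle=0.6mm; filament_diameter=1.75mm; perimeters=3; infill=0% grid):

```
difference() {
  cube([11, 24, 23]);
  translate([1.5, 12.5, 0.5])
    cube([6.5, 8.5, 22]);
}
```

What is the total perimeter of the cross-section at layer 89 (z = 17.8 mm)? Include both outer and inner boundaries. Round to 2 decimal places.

At z = 17.8 mm: the 11×24 cube contributes its full rectangle (perimeter 70.00 mm); the 6.5×8.5 cube at (1.5, 12.5) contributes its full rectangle (perimeter 30.00 mm); Subtracting the remaining from the first: starting from the 11×24 cube, the 6.5×8.5 cube at (1.5, 12.5) lies wholly inside it (removes its full 55.25 mm² and its 30.00 mm outline becomes a hole wall) — boundary (outer + 1 inner loop) = 100.00 mm. Overall, the cross-section is one region with 1 hole. Total boundary length (outer + inner) = 100.00 mm.

100.00 mm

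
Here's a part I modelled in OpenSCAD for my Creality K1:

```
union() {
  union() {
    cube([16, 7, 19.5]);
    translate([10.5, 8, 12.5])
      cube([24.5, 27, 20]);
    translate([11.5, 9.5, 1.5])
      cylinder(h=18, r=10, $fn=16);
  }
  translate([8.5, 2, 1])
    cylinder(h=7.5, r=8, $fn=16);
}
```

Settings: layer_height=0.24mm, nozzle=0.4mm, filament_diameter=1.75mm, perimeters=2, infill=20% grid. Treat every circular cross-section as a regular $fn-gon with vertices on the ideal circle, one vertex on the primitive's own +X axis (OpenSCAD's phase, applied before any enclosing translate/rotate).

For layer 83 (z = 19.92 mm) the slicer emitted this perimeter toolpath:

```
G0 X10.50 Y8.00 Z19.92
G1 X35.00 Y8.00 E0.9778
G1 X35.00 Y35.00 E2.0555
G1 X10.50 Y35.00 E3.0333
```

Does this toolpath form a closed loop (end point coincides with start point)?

Start point (G0): (10.50, 8.00). End point (last G1): the path does not return to the start — open.

no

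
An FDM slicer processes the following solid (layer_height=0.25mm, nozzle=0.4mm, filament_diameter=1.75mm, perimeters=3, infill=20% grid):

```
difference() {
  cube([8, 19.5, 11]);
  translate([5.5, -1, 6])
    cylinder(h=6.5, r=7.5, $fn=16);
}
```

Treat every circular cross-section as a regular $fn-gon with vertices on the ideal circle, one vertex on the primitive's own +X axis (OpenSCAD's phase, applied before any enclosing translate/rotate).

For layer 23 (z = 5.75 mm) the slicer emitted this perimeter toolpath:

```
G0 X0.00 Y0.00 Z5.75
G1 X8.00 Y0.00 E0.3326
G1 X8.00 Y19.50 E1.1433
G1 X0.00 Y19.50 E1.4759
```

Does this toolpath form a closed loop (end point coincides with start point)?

Start point (G0): (0.00, 0.00). End point (last G1): the path does not return to the start — open.

no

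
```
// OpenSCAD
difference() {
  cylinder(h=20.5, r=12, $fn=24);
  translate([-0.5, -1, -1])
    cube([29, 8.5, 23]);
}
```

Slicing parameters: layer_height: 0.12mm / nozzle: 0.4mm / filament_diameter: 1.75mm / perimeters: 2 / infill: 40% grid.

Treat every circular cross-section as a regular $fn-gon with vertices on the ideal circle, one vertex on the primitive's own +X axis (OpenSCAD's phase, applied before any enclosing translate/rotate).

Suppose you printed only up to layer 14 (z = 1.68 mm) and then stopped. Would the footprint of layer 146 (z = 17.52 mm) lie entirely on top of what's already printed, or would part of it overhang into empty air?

entirely on top

Compare the two slices. At z = 1.68: the r=12 cylinder contributes a regular 24-gon of circumradius 12 (area = (24/2)·12.000²·sin(360°/24) = 447.24 mm²); the cube at (-0.5, -1) (footprint 29×8.5) is included at this height (area 246.50 mm²); After the difference (first − rest): starting from the r=12 cylinder (447.24 mm²), the 29×8.5 cube at (-0.5, -1) partially overlaps it — only the 99.36 mm² overlap (of its 246.50 mm²) is removed, clipping the outline — area = 347.88 mm². At z = 17.52: the cylinder: section is a regular 24-gon, circumradius r=12 (area = (24/2)·12.000²·sin(360°/24) = 447.24 mm²); the cube at (-0.5, -1) (footprint 29×8.5) is included at this height (area 246.50 mm²); After the difference (first − rest): starting from the r=12 cylinder (447.24 mm²), the 29×8.5 cube at (-0.5, -1) partially overlaps it — only the 99.36 mm² overlap (of its 246.50 mm²) is removed, clipping the outline — area = 347.88 mm². Checking containment: the cross-section at z = 17.52 is a subset of the cross-section at z = 1.68.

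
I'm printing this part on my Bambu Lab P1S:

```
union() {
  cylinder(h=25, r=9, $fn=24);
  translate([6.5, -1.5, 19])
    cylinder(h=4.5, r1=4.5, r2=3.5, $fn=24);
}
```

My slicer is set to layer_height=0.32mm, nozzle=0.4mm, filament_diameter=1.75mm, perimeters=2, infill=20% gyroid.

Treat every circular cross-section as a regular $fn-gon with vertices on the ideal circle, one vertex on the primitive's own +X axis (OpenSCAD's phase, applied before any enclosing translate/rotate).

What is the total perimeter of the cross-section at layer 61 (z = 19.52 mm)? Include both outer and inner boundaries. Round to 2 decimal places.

At z = 19.52 mm: the r=9 cylinder contributes a regular 24-gon of circumradius 9 (perimeter = 2·24·9.000·sin(180°/24) = 56.39 mm); the cone at (6.5, -1.5) contributes a regular 24-gon of circumradius 4.384 (interpolated between r1=4.5 and r2=3.5 at t=0.116) (perimeter = 2·24·4.384·sin(180°/24) = 27.47 mm); Combining (union): the regions partially overlap (shared area 46.36 mm²), so the edge portions inside another operand are dropped and the merged outline is re-measured after clipping — boundary = 58.85 mm. Overall, the cross-section is a single solid region. Total boundary length (outer) = 58.85 mm.

58.85 mm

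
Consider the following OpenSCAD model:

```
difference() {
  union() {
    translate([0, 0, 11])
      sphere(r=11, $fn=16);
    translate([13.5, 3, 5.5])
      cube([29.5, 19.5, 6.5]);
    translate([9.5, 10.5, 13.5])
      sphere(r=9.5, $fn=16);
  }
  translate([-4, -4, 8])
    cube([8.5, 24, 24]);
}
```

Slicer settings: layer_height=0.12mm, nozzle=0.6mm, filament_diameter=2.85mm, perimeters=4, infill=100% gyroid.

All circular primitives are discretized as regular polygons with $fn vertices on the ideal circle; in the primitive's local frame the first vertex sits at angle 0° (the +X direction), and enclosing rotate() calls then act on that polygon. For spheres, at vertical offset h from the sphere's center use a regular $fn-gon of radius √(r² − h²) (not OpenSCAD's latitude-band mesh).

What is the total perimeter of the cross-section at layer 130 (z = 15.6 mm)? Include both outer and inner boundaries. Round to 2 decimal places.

121.73 mm

At z = 15.6 mm: the r=11 sphere slices to a regular 16-gon of circumradius 9.992 (√(r²−h²) with h=4.6 from center) (perimeter = 2·16·9.992·sin(180°/16) = 62.38 mm); the cube at (13.5, 3) does not reach this height (z outside [5.5, 12]); the sphere at (9.5, 10.5): section is a regular 16-gon, circumradius = √(r²−h²) = √(9.5²−2.1²) = 9.265 (perimeter = 2·16·9.265·sin(180°/16) = 57.84 mm); Merging all regions: the regions partially overlap (shared area 42.06 mm²), so the edge portions inside another operand are dropped and the merged outline is re-measured after clipping — boundary = 92.18 mm; the cube at (-4, -4) (footprint 8.5×24) is included at this height (perimeter 65.00 mm); Subtracting the remaining from the first: starting from the result so far, the 8.5×24 cube at (-4, -4) partially overlaps it — only the 141.82 mm² overlap (of its 204.00 mm²) is removed, clipping the outline — boundary = 121.73 mm. Overall, the cross-section is a single solid region. Total boundary length (outer) = 121.73 mm.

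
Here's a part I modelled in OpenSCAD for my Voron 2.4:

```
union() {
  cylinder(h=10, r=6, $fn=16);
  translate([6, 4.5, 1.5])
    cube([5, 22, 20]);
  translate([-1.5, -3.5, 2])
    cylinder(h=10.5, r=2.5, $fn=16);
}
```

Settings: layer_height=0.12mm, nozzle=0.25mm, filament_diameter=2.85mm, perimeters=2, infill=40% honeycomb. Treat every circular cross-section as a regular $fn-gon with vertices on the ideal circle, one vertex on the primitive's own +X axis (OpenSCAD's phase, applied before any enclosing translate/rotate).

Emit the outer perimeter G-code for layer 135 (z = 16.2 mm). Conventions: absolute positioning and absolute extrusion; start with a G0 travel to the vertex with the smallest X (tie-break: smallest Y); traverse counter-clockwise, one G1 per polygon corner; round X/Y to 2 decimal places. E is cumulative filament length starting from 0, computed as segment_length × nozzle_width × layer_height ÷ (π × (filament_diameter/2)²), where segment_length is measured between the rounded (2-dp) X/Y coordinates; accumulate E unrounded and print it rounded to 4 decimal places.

At z = 16.2 mm: the cylinder does not reach this height (z outside [0, 10]); the cube at (6, 4.5) is present — its section is the full 5×22 rectangle; the cylinder at (-1.5, -3.5) is not intersected at this z (z outside [2, 12.5]); Taking the union: only the 5×22 cube at (6, 4.5) is present, so the union is just that shape — 1 connected region. The outline is a single polygon with 4 vertices. Extrusion per mm of travel: 0.25 × 0.12 / (π × 1.425²) = 0.004703. Accumulating E over each segment gives final E = 0.2539.

G0 X6.00 Y4.50 Z16.20
G1 X11.00 Y4.50 E0.0235
G1 X11.00 Y26.50 E0.1270
G1 X6.00 Y26.50 E0.1505
G1 X6.00 Y4.50 E0.2539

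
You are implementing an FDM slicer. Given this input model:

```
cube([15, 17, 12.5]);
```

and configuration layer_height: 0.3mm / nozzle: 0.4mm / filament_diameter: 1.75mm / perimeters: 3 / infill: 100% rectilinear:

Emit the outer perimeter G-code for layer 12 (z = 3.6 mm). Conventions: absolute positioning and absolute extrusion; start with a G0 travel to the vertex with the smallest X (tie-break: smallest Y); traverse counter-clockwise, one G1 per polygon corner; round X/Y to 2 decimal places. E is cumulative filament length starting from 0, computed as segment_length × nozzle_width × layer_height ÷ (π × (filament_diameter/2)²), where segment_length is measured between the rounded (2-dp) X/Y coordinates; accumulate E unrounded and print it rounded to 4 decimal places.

At z = 3.6 mm: the 15×17 cube contributes its full rectangle. The outline is a single polygon with 4 vertices. Extrusion per mm of travel: 0.4 × 0.3 / (π × 0.875²) = 0.049890. Accumulating E over each segment gives final E = 3.1930.

G0 X0.00 Y0.00 Z3.60
G1 X15.00 Y0.00 E0.7484
G1 X15.00 Y17.00 E1.5965
G1 X0.00 Y17.00 E2.3448
G1 X0.00 Y0.00 E3.1930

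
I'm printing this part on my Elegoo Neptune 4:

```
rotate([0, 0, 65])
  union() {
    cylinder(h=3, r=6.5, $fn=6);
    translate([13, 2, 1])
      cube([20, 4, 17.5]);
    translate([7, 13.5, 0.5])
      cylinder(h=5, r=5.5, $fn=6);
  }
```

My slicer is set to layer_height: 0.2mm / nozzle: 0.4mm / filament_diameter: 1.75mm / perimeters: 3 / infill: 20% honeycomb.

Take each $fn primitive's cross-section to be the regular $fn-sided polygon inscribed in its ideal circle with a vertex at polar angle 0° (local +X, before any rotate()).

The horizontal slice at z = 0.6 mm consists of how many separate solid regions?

At z = 0.6 mm: the r=6.5 cylinder contributes a regular 6-gon of circumradius 6.5; the cube at (13, 2) is not intersected at this z (z outside [1, 18.5]); the r=5.5 cylinder at (7, 13.5) contributes a regular 6-gon of circumradius 5.5; Taking the union: the 2 present regions are separate (no shared area or edge), so areas and boundary lengths simply add and each stays a separate island — 2 connected regions; (whole slice rotated 65° about Z — lengths, areas and connectivity unchanged). The result has 2 disconnected regions.

2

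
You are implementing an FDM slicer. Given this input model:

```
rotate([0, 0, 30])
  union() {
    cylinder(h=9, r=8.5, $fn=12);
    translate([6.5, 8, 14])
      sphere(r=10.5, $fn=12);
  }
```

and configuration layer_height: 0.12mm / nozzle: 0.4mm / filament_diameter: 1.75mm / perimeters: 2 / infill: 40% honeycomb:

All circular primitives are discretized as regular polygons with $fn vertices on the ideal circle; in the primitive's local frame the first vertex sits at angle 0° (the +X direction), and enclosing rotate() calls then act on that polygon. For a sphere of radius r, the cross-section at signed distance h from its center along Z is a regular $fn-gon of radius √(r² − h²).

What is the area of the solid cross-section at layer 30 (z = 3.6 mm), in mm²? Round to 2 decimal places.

At z = 3.6 mm: the cylinder: section is a regular 12-gon, circumradius r=8.5 (area = (12/2)·8.500²·sin(360°/12) = 216.75 mm²); the sphere at (6.5, 8): section is a regular 12-gon, circumradius = √(r²−h²) = √(10.5²−10.4²) = 1.446 (area = (12/2)·1.446²·sin(360°/12) = 6.27 mm²); Combining (union): the 2 present regions are separate (no shared area or edge), so areas and boundary lengths simply add and each stays a separate island — area = 223.02 mm²; (rotated 30° about Z; rotation is an isometry so areas/perimeters/island counts are preserved). Overall, the cross-section has 2 separate islands. Net area = 223.02 mm².

223.02 mm²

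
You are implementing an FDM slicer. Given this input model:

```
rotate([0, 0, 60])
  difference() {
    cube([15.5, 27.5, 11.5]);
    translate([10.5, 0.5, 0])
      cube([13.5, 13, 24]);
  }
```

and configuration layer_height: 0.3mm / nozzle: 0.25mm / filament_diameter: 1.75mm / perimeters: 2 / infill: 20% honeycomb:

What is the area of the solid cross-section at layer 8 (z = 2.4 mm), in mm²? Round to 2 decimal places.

At z = 2.4 mm: the cube is present — its section is the full 15.5×27.5 rectangle (area 426.25 mm²); the cube at (10.5, 0.5) (footprint 13.5×13) is included at this height (area 175.50 mm²); Taking the first minus the rest: starting from the 15.5×27.5 cube (426.25 mm²), the 13.5×13 cube at (10.5, 0.5) partially overlaps it — only the 65.00 mm² overlap (of its 175.50 mm²) is removed, clipping the outline — area = 361.25 mm²; (rotated 60° about Z; rotation is an isometry so areas/perimeters/island counts are preserved). Overall, the cross-section is a single solid region. Net area = 361.25 mm².

361.25 mm²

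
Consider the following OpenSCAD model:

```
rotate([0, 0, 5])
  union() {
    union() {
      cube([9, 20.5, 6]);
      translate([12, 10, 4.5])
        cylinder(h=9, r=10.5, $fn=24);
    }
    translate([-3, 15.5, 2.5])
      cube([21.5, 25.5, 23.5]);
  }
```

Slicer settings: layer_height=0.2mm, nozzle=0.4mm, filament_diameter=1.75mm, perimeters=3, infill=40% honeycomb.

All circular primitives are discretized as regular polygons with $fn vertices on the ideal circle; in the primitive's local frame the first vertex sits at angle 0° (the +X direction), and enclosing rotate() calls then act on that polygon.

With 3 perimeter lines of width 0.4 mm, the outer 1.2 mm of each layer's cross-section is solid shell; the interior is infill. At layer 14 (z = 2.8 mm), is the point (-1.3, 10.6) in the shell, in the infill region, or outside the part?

At z = 2.8 mm: the cube (footprint 9×20.5) is included at this height; the cylinder at (12, 10) is not intersected at this z (z outside [4.5, 13.5]); Combining (union): only the 9×20.5 cube is present, so the union is just that shape — 1 connected region; the cube at (-3, 15.5) is present — its section is the full 21.5×25.5 rectangle; Merging all regions: the regions partially overlap (shared area 45.00 mm²), so overlapping operands fuse into one piece — 1 connected region; (whole slice rotated 5° about Z — lengths, areas and connectivity unchanged). Overall, the cross-section is a single solid region. Undo the 5° rotation: the query point maps to (-0.371, 10.673) in the un-rotated model frame. The nearest boundary edge runs (0.00, 0.00)→(0.00, 15.50); distance from the point to it = 0.37 mm. The point is not inside any of the regions above, so it lies outside the cross-section (0.37 mm from the nearest boundary).

outside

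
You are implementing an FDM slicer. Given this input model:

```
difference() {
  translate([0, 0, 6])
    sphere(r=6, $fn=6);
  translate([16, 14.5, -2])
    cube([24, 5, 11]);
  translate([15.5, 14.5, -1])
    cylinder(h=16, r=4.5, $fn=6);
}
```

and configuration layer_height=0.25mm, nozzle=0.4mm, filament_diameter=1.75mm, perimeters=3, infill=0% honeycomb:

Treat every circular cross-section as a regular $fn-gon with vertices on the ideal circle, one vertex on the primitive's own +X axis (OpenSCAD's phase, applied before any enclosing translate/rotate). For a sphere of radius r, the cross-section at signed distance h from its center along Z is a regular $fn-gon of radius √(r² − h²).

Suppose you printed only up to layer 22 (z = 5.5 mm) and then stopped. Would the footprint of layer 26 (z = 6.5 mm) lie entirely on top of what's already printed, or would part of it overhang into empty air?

entirely on top

Compare the two slices. At z = 5.5: the r=6 sphere contributes a regular 6-gon of circumradius √(6²−0.5²) = 5.979 (area = (6/2)·5.979²·sin(360°/6) = 92.88 mm²); the cube at (16, 14.5) is present — its section is the full 24×5 rectangle (area 120.00 mm²); the r=4.5 cylinder at (15.5, 14.5) gives a regular 6-gon of circumradius 4.5 (constant along its height) (area = (6/2)·4.500²·sin(360°/6) = 52.61 mm²); After the difference (first − rest): starting from the r=6 sphere (92.88 mm²), the 24×5 cube at (16, 14.5) misses the remaining region (no effect); the r=4.5 cylinder at (15.5, 14.5) misses the remaining region (no effect) — area = 92.88 mm². At z = 6.5: the sphere: section is a regular 6-gon, circumradius = √(r²−h²) = √(6²−0.5²) = 5.979 (area = (6/2)·5.979²·sin(360°/6) = 92.88 mm²); the cube at (16, 14.5) (footprint 24×5) is included at this height (area 120.00 mm²); the r=4.5 cylinder at (15.5, 14.5) contributes a regular 6-gon of circumradius 4.5 (area = (6/2)·4.500²·sin(360°/6) = 52.61 mm²); Taking the first minus the rest: starting from the r=6 sphere (92.88 mm²), the 24×5 cube at (16, 14.5) misses the remaining region (no effect); the r=4.5 cylinder at (15.5, 14.5) misses the remaining region (no effect) — area = 92.88 mm². Checking containment: the cross-section at z = 6.5 is a subset of the cross-section at z = 5.5.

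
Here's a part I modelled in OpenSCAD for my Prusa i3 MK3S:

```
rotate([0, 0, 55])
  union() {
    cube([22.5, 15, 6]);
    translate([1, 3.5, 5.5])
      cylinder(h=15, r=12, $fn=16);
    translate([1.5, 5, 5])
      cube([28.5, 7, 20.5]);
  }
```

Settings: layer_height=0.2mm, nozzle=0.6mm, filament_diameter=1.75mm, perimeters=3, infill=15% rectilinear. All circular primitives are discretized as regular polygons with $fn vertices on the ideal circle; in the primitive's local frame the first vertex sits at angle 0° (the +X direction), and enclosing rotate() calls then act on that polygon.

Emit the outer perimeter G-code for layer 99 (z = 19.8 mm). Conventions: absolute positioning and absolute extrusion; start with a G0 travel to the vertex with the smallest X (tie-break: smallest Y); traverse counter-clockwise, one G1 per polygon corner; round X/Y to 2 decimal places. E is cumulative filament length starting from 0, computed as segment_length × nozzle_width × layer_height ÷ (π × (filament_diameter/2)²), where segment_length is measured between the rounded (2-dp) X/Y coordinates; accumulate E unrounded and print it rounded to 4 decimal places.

G0 X-14.11 Y0.74 Z19.80
G1 X-12.41 Y-3.62 E0.2335
G1 X-9.18 Y-7.00 E0.4667
G1 X-4.89 Y-8.89 E0.7006
G1 X-0.21 Y-8.99 E0.9341
G1 X4.15 Y-7.29 E1.1676
G1 X7.54 Y-4.06 E1.4012
G1 X9.42 Y0.23 E1.6349
G1 X9.52 Y4.91 E1.8684
G1 X7.83 Y9.27 E2.1017
G1 X4.59 Y12.66 E2.3357
G1 X3.19 Y13.27 E2.4119
G1 X13.11 Y27.44 E3.2748
G1 X7.38 Y31.46 E3.6240
G1 X-4.40 Y14.63 E4.6489
G1 X-8.74 Y12.95 E4.8811
G1 X-12.12 Y9.71 E5.1147
G1 X-14.01 Y5.42 E5.3486
G1 X-14.11 Y0.74 E5.5821

At z = 19.8 mm: the cube does not reach this height (z outside [0, 6]); the r=12 cylinder at (1, 3.5) gives a regular 16-gon of circumradius 12 (constant along its height); the cube at (1.5, 5) (footprint 28.5×7) is included at this height; Taking the union: the regions partially overlap (shared area 69.95 mm²), so overlapping operands fuse into one piece — 1 connected region; (rotated 55° about Z; rotation is an isometry so areas/perimeters/island counts are preserved). The outline is a single polygon with 18 vertices. Extrusion per mm of travel: 0.6 × 0.2 / (π × 0.875²) = 0.049890. Accumulating E over each segment gives final E = 5.5821.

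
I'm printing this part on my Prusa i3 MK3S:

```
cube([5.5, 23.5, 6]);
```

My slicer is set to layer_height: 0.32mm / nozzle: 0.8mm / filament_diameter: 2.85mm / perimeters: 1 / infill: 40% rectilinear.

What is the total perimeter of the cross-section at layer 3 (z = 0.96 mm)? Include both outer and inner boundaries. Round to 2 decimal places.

58.00 mm

At z = 0.96 mm: the 5.5×23.5 cube contributes its full rectangle (perimeter 58.00 mm). Overall, the cross-section is a single solid region. Total boundary length (outer) = 58.00 mm.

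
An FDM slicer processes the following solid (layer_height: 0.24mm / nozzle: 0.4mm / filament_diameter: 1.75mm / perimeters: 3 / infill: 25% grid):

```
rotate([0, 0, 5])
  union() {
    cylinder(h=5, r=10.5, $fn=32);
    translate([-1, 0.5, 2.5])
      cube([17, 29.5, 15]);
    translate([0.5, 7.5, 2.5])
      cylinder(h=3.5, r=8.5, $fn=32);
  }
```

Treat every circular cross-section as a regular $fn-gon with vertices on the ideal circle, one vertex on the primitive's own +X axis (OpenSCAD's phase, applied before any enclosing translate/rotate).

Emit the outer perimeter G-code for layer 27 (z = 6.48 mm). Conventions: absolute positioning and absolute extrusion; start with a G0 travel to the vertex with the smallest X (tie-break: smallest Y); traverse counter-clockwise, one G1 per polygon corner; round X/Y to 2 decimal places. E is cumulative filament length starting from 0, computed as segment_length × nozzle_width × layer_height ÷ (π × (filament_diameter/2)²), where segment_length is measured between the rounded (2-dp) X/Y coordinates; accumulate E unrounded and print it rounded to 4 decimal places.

G0 X-3.61 Y29.80 Z6.48
G1 X-1.04 Y0.41 E1.1775
G1 X15.90 Y1.89 E1.8562
G1 X13.32 Y31.28 E3.0337
G1 X-3.61 Y29.80 E3.7120

At z = 6.48 mm: the cylinder does not reach this height (z outside [0, 5]); the 17×29.5 cube at (-1, 0.5) contributes its full rectangle; the cylinder at (0.5, 7.5) is not intersected at this z (z outside [2.5, 6]); Combining (union): only the 17×29.5 cube at (-1, 0.5) is present, so the union is just that shape — 1 connected region; (rotated 5° about Z; rotation is an isometry so areas/perimeters/island counts are preserved). The outline is a single polygon with 4 vertices. Extrusion per mm of travel: 0.4 × 0.24 / (π × 0.875²) = 0.039912. Accumulating E over each segment gives final E = 3.7120.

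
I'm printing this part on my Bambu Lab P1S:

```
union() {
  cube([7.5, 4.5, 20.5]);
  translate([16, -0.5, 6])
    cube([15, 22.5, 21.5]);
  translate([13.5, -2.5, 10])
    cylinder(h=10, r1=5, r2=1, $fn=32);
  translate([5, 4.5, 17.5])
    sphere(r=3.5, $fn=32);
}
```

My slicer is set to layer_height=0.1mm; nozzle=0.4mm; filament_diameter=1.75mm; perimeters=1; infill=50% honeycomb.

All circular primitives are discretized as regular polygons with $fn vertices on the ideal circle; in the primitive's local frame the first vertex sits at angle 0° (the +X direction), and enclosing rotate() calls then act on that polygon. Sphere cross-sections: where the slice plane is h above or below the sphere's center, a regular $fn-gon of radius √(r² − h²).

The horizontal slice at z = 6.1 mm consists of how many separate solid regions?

2

At z = 6.1 mm: the 7.5×4.5 cube contributes its full rectangle; the cube at (16, -0.5) is present — its section is the full 15×22.5 rectangle; the cone at (13.5, -2.5) is not intersected at this z (z outside [10, 20]); the sphere at (5, 4.5) does not reach this height (|z−center|=11.400 > r=3.5); Merging all regions: the 2 present regions are separate (no shared area or edge), so areas and boundary lengths simply add and each stays a separate island — 2 connected regions. The result has 2 disconnected regions.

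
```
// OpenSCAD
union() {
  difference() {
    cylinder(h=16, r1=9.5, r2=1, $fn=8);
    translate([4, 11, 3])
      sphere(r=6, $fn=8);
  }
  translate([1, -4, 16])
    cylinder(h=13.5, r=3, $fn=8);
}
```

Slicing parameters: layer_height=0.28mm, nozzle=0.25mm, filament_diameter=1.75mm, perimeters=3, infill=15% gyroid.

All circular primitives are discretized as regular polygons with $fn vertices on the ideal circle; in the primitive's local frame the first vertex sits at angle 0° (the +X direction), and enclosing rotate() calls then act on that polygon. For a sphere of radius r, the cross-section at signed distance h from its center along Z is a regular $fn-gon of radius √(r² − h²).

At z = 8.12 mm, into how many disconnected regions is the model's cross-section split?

1

At z = 8.12 mm: the cone (r1=9.5→r2=1) has section circumradius 5.186 here — a regular 8-gon; the r=6 sphere at (4, 11) slices to a regular 8-gon of circumradius 3.128 (√(r²−h²) with h=5.12 from center); Taking the first minus the rest: starting from the cone, the r=6 sphere at (4, 11) misses the remaining region (no effect) — 1 connected region; the cylinder at (1, -4) is absent (z outside [16, 29.5]); Combining (union): only the result so far is present, so the union is just that shape — 1 connected region. The result has 1 disconnected region.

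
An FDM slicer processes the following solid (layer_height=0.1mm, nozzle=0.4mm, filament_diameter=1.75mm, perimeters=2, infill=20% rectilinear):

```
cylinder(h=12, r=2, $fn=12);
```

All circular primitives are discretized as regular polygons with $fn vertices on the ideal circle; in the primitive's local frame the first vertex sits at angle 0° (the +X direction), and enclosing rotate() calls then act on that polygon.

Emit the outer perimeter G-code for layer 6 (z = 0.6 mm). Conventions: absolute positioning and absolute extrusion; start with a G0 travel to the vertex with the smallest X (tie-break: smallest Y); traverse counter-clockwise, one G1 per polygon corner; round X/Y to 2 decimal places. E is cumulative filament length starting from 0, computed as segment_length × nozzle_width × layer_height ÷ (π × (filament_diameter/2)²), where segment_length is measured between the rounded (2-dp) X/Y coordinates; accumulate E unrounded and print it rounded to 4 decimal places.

At z = 0.6 mm: the cylinder: section is a regular 12-gon, circumradius r=2. The outline is a single polygon with 12 vertices. Extrusion per mm of travel: 0.4 × 0.1 / (π × 0.875²) = 0.016630. Accumulating E over each segment gives final E = 0.2065.

G0 X-2.00 Y0.00 Z0.60
G1 X-1.73 Y-1.00 E0.0172
G1 X-1.00 Y-1.73 E0.0344
G1 X0.00 Y-2.00 E0.0516
G1 X1.00 Y-1.73 E0.0688
G1 X1.73 Y-1.00 E0.0860
G1 X2.00 Y0.00 E0.1032
G1 X1.73 Y1.00 E0.1205
G1 X1.00 Y1.73 E0.1376
G1 X0.00 Y2.00 E0.1549
G1 X-1.00 Y1.73 E0.1721
G1 X-1.73 Y1.00 E0.1893
G1 X-2.00 Y0.00 E0.2065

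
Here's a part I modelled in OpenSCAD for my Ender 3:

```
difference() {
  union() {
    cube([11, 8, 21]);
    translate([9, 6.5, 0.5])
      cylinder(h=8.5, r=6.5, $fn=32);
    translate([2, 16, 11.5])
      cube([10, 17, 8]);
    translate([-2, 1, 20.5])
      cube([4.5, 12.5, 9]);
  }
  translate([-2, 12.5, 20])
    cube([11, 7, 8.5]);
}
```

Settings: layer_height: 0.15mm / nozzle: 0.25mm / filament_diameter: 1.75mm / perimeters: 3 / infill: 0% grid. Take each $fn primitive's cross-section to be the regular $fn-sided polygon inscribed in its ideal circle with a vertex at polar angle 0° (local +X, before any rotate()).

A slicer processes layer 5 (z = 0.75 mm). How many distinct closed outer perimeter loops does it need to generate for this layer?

1

At z = 0.75 mm: the cube (footprint 11×8) is included at this height; the r=6.5 cylinder at (9, 6.5) contributes a regular 32-gon of circumradius 6.5; the cube at (2, 16) is absent (z outside [11.5, 19.5]); the cube at (-2, 1) is absent (z outside [20.5, 29.5]); Merging all regions: the regions partially overlap (shared area 58.35 mm²), so overlapping operands fuse into one piece — 1 connected region; the cube at (-2, 12.5) is not intersected at this z (z outside [20, 28.5]); Taking the first minus the rest: none of the subtracted shapes is present at this height, so the result so far is unchanged — 1 connected region. The result has 1 disconnected region.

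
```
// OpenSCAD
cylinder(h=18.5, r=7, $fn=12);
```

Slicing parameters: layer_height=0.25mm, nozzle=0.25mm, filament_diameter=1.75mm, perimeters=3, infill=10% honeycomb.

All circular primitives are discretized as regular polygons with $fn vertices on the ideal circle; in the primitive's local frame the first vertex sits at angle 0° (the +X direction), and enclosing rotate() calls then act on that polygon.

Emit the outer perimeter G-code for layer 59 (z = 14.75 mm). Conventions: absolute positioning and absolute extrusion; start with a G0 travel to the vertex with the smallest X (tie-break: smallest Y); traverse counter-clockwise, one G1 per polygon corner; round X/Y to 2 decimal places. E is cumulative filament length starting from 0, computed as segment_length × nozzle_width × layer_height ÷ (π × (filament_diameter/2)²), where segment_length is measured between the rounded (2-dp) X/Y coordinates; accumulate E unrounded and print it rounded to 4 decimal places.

G0 X-7.00 Y0.00 Z14.75
G1 X-6.06 Y-3.50 E0.0942
G1 X-3.50 Y-6.06 E0.1882
G1 X0.00 Y-7.00 E0.2824
G1 X3.50 Y-6.06 E0.3766
G1 X6.06 Y-3.50 E0.4707
G1 X7.00 Y0.00 E0.5648
G1 X6.06 Y3.50 E0.6590
G1 X3.50 Y6.06 E0.7531
G1 X0.00 Y7.00 E0.8472
G1 X-3.50 Y6.06 E0.9414
G1 X-6.06 Y3.50 E1.0355
G1 X-7.00 Y0.00 E1.1296

At z = 14.75 mm: the r=7 cylinder contributes a regular 12-gon of circumradius 7. The outline is a single polygon with 12 vertices. Extrusion per mm of travel: 0.25 × 0.25 / (π × 0.875²) = 0.025984. Accumulating E over each segment gives final E = 1.1296.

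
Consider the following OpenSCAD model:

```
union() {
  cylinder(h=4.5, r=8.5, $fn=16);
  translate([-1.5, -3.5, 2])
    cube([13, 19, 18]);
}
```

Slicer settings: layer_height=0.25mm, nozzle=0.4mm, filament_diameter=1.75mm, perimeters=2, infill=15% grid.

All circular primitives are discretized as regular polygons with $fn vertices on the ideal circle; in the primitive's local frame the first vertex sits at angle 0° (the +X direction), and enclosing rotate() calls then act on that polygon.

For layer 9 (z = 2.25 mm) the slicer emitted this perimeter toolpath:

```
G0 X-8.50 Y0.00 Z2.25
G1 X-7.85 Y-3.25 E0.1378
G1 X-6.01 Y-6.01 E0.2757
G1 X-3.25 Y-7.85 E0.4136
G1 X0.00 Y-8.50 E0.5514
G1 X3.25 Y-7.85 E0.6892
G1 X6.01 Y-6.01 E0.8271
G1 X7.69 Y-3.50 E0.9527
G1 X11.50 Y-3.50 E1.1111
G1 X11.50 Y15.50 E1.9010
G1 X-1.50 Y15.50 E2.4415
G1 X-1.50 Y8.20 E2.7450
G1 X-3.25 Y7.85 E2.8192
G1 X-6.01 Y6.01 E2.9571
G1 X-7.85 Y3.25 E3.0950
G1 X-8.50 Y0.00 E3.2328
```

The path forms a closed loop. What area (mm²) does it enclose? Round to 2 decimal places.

366.54 mm²

Apply the shoelace formula to the sequence of (X, Y) vertices; enclosed area = 366.54 mm².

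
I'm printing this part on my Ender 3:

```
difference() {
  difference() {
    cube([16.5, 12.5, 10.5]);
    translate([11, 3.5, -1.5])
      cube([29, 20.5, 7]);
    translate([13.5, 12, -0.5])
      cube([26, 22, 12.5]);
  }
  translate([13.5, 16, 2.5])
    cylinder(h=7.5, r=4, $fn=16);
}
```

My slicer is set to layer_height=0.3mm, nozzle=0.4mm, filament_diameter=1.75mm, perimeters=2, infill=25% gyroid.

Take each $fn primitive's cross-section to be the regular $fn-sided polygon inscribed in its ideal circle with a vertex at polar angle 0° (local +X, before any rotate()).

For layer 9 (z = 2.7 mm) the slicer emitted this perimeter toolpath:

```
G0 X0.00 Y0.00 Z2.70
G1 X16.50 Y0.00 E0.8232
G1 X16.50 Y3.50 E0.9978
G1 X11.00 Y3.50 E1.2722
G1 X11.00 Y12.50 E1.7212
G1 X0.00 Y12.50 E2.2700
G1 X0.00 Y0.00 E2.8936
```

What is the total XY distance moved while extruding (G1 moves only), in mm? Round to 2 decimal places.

58.00 mm

Sum the Euclidean lengths of each G1 segment: total = 58.00 mm.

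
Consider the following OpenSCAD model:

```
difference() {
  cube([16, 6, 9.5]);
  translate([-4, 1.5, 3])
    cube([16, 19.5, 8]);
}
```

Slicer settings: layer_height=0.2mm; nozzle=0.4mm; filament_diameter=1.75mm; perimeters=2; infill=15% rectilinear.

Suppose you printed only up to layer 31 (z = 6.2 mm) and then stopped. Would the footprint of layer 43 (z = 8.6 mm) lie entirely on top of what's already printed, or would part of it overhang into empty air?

Compare the two slices. At z = 6.2: the 16×6 cube contributes its full rectangle (area 96.00 mm²); the cube at (-4, 1.5) (footprint 16×19.5) is included at this height (area 312.00 mm²); After the difference (first − rest): starting from the 16×6 cube (96.00 mm²), the 16×19.5 cube at (-4, 1.5) partially overlaps it — only the 54.00 mm² overlap (of its 312.00 mm²) is removed, clipping the outline — area = 42.00 mm². At z = 8.6: the cube is present — its section is the full 16×6 rectangle (area 96.00 mm²); the cube at (-4, 1.5) is present — its section is the full 16×19.5 rectangle (area 312.00 mm²); After the difference (first − rest): starting from the 16×6 cube (96.00 mm²), the 16×19.5 cube at (-4, 1.5) partially overlaps it — only the 54.00 mm² overlap (of its 312.00 mm²) is removed, clipping the outline — area = 42.00 mm². Checking containment: the cross-section at z = 8.6 is a subset of the cross-section at z = 6.2.

entirely on top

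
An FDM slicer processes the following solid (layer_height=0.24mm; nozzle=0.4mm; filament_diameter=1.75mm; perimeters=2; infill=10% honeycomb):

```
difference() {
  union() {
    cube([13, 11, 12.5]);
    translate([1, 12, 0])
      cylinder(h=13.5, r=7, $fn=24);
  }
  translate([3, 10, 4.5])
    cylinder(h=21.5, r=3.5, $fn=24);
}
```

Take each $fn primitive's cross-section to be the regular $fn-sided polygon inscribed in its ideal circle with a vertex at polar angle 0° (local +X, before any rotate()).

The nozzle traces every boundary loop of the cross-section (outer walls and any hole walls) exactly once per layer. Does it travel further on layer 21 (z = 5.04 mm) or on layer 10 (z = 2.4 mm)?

layer 21 (z = 5.04 mm)

Layer 21 (z = 5.04): the 13×11 cube contributes its full rectangle (perimeter 48.00 mm); the cylinder at (1, 12): section is a regular 24-gon, circumradius r=7 (perimeter = 2·24·7.000·sin(180°/24) = 43.86 mm); Combining (union): the regions partially overlap (shared area 37.05 mm²), so the edge portions inside another operand are dropped and the merged outline is re-measured after clipping — boundary = 67.16 mm; the r=3.5 cylinder at (3, 10) contributes a regular 24-gon of circumradius 3.5 (perimeter = 2·24·3.500·sin(180°/24) = 21.93 mm); After the difference (first − rest): starting from the result so far, the r=3.5 cylinder at (3, 10) lies wholly inside it (removes its full 38.05 mm² and its 21.93 mm outline becomes a hole wall) — boundary (outer + 1 inner loop) = 89.08 mm. So its perimeter = 89.08 mm. Layer 10 (z = 2.4): the 13×11 cube contributes its full rectangle (perimeter 48.00 mm); the r=7 cylinder at (1, 12) gives a regular 24-gon of circumradius 7 (constant along its height) (perimeter = 2·24·7.000·sin(180°/24) = 43.86 mm); Combining (union): the regions partially overlap (shared area 37.05 mm²), so the edge portions inside another operand are dropped and the merged outline is re-measured after clipping — boundary = 67.16 mm; the cylinder at (3, 10) is not intersected at this z (z outside [4.5, 26]); Subtracting the remaining from the first: none of the subtracted shapes is present at this height, so the result so far is unchanged — boundary = 67.16 mm. So its perimeter = 67.16 mm. Layer 21 is larger (89.08 vs 67.16 mm).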